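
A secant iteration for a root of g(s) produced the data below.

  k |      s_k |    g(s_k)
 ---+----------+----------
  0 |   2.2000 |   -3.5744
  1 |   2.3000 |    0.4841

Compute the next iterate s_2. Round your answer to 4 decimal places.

s_2 = 2.3000 − 0.4841·(2.3000 − 2.2000) / (0.4841 − (-3.5744))
   = 2.3000 − (0.048410)/(4.058500) = 2.288072

2.2881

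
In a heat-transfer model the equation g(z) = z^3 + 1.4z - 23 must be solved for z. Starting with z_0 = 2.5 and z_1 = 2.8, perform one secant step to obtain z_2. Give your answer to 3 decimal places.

2.672

g(2.5) = -3.87500, g(2.8) = 2.87200
z_2 = 2.80000 − 2.87200·(2.80000 − 2.50000) / (2.87200 − (-3.87500)) = 2.80000 − (0.86160)/(6.74700) = 2.67230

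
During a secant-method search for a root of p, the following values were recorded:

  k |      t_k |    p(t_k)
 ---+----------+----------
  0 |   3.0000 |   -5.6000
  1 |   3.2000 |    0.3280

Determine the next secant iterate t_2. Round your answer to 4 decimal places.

t_2 = 3.2000 − 0.3280·(3.2000 − 3.0000) / (0.3280 − (-5.6000))
   = 3.2000 − (0.065600)/(5.928000) = 3.188934

3.1889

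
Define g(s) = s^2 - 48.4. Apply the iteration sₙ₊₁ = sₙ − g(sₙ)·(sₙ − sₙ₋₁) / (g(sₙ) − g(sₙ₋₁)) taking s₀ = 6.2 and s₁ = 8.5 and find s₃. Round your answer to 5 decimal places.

g(6.2) = -9.9600000, g(8.5) = 23.8500000
s₂ = 8.5000000 − 23.8500000·(8.5000000 − 6.2000000) / (23.8500000 − (-9.9600000)) = 8.5000000 − (54.8550000)/(33.8100000) = 6.8775510
g(6.8775510) = -1.0992920
s₃ = 6.8775510 − (-1.0992920)·(6.8775510 − 8.5000000) / (-1.0992920 − 23.8500000) = 6.8775510 − (1.7835451)/(-24.9492920) = 6.9490378

6.94904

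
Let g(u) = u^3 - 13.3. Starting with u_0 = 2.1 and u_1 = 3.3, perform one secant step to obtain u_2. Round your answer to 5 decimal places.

g(2.1) = -4.0390000, g(3.3) = 22.6370000
u_2 = 3.3000000 − 22.6370000·(3.3000000 − 2.1000000) / (22.6370000 − (-4.0390000)) = 3.3000000 − (27.1644000)/(26.6760000) = 2.2816914

2.28169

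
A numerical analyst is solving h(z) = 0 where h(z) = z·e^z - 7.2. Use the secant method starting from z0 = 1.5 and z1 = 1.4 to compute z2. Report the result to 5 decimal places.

h(1.5) = -0.4774664, h(1.4) = -1.5227200
z2 = 1.4000000 − (-1.5227200)·(1.4000000 − 1.5000000) / (-1.5227200 − (-0.4774664)) = 1.4000000 − (0.1522720)/(-1.0452537) = 1.5456795

1.54568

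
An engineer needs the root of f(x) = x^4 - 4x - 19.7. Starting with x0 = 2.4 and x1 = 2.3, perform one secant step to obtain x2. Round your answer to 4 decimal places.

f(2.4) = 3.877600, f(2.3) = -0.915900
x2 = 2.300000 − (-0.915900)·(2.300000 − 2.400000) / (-0.915900 − 3.877600) = 2.300000 − (0.091590)/(-4.793500) = 2.319107

2.3191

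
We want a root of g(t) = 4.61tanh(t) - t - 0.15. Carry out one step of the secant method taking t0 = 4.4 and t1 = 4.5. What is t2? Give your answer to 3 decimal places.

4.459

g(4.4) = 0.05861, g(4.5) = -0.04114
t2 = 4.50000 − (-0.04114)·(4.50000 − 4.40000) / (-0.04114 − 0.05861) = 4.50000 − (-0.00411)/(-0.09975) = 4.45876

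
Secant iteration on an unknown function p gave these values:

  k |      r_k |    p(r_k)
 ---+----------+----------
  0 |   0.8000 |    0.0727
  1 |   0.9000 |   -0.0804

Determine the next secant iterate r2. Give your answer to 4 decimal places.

0.8475

r2 = 0.9000 − (-0.0804)·(0.9000 − 0.8000) / (-0.0804 − 0.0727)
   = 0.9000 − (-0.008040)/(-0.153100) = 0.847485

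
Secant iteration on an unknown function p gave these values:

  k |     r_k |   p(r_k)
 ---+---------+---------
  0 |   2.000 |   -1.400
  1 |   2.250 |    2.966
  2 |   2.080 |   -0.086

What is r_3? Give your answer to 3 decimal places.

r_3 = 2.080 − (-0.086)·(2.080 − 2.250) / (-0.086 − 2.966)
   = 2.080 − (0.01462)/(-3.05200) = 2.08479

2.085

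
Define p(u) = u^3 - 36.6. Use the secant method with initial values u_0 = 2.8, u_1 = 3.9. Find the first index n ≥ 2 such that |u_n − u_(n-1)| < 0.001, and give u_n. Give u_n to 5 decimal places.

n = 5, u_n = 3.32017

p(2.8) = -14.6480000, p(3.9) = 22.7190000
u_2 = 3.9000000 − 22.7190000·(1.1000000)/(37.3670000) = 3.2312040;  |Δ| = 0.6687960
p(3.2312040) = -2.8640352
u_3 = 3.2312040 − (-2.8640352)·(-0.6687960)/(-25.5830352) = 3.3060761;  |Δ| = 0.0748721
p(3.3060761) = -0.4641283
u_4 = 3.3060761 − (-0.4641283)·(0.0748721)/(2.3999069) = 3.3205559;  |Δ| = 0.0144798
p(3.3205559) = 0.0127541
u_5 = 3.3205559 − 0.0127541·(0.0144798)/(0.4768824) = 3.3201687;  |Δ| = 0.0003873
|u_5 − u_4| = 0.0003873 < 0.001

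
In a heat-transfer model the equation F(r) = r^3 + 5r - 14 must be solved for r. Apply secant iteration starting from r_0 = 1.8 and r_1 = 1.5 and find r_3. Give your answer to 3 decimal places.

1.743

F(1.8) = 0.83200, F(1.5) = -3.12500
r_2 = 1.50000 − (-3.12500)·(1.50000 − 1.80000) / (-3.12500 − 0.83200) = 1.50000 − (0.93750)/(-3.95700) = 1.73692
F(1.73692) = -0.07527
r_3 = 1.73692 − (-0.07527)·(1.73692 − 1.50000) / (-0.07527 − (-3.12500)) = 1.73692 − (-0.01783)/(3.04973) = 1.74277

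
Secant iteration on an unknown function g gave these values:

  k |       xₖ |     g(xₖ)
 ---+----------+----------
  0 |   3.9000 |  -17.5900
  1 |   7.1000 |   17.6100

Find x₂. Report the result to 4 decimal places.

x₂ = 7.1000 − 17.6100·(7.1000 − 3.9000) / (17.6100 − (-17.5900))
   = 7.1000 − (56.352000)/(35.200000) = 5.499091

5.4991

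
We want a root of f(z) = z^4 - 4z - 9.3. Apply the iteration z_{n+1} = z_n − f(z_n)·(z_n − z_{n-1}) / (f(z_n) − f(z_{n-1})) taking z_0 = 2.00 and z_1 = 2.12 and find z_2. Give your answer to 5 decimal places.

2.04194

f(2.00) = -1.3000000, f(2.12) = 2.4196314
z_2 = 2.1200000 − 2.4196314·(2.1200000 − 2.0000000) / (2.4196314 − (-1.3000000)) = 2.1200000 − (0.2903558)/(3.7196314) = 2.0419396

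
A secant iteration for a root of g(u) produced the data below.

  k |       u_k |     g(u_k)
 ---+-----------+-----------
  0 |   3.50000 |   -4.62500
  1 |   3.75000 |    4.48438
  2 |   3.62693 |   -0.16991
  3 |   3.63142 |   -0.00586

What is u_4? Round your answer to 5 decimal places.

3.63158

u_4 = 3.63142 − (-0.00586)·(3.63142 − 3.62693) / (-0.00586 − (-0.16991))
   = 3.63142 − (-0.0000263)/(0.1640500) = 3.6315804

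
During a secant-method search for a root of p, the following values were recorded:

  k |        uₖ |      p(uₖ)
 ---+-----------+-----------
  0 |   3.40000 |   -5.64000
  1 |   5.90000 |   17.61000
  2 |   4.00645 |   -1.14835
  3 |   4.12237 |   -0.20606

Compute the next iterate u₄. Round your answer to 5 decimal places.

u₄ = 4.12237 − (-0.20606)·(4.12237 − 4.00645) / (-0.20606 − (-1.14835))
   = 4.12237 − (-0.0238865)/(0.9422900) = 4.1477194

4.14772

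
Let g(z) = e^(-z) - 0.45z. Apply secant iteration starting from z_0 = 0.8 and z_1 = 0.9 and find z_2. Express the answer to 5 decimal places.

0.90179

g(0.8) = 0.0893290, g(0.9) = 0.0015697
z_2 = 0.9000000 − 0.0015697·(0.9000000 − 0.8000000) / (0.0015697 − 0.0893290) = 0.9000000 − (0.0001570)/(-0.0877593) = 0.9017886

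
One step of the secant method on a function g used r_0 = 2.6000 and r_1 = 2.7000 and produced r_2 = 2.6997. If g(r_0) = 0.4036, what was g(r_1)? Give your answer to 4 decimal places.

-0.0012

The secant line through (2.6000, 0.4036) and (2.7000, g(r_1)) crosses zero at r_2 = 2.6997.
So (2.6000, 0.4036), (2.7000, g(r_1)), (2.6997, 0) are collinear:
g(r_1) = 0.4036 · (2.7000 − 2.6997) / (2.6000 − 2.6997) = 0.4036 · (0.000300)/(-0.099700) = -0.001214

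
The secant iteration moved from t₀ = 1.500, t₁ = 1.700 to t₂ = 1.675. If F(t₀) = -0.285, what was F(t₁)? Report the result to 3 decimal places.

0.041

The secant line through (1.500, -0.285) and (1.700, F(t₁)) crosses zero at t₂ = 1.675.
So (1.500, -0.285), (1.700, F(t₁)), (1.675, 0) are collinear:
F(t₁) = -0.285 · (1.700 − 1.675) / (1.500 − 1.675) = -0.285 · (0.02500)/(-0.17500) = 0.04071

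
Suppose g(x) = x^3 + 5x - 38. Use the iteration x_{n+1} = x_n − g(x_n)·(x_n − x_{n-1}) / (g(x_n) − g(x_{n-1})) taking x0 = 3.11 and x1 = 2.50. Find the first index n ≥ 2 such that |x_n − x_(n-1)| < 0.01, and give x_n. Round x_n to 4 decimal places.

g(3.11) = 7.630231, g(2.50) = -9.875000
x2 = 2.500000 − (-9.875000)·(-0.610000)/(-17.505231) = 2.844111;  |Δ| = 0.344111
g(2.844111) = -0.773511
x3 = 2.844111 − (-0.773511)·(0.344111)/(9.101489) = 2.873357;  |Δ| = 0.029245
g(2.873357) = 0.089725
x4 = 2.873357 − 0.089725·(0.029245)/(0.863237) = 2.870317;  |Δ| = 0.003040
|x4 − x3| = 0.003040 < 0.01

n = 4, x_n = 2.8703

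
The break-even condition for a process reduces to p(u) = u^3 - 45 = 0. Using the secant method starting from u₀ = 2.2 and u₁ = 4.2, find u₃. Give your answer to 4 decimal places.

p(2.2) = -34.352000, p(4.2) = 29.088000
u₂ = 4.200000 − 29.088000·(4.200000 − 2.200000) / (29.088000 − (-34.352000)) = 4.200000 − (58.176000)/(63.440000) = 3.282976
p(3.282976) = -9.616309
u₃ = 3.282976 − (-9.616309)·(3.282976 − 4.200000) / (-9.616309 − 29.088000) = 3.282976 − (8.818385)/(-38.704309) = 3.510816

3.5108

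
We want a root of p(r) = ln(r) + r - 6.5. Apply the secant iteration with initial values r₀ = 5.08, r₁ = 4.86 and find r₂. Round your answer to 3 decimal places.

4.909

p(5.08) = 0.20531, p(4.86) = -0.05896
r₂ = 4.86000 − (-0.05896)·(4.86000 − 5.08000) / (-0.05896 − 0.20531) = 4.86000 − (0.01297)/(-0.26427) = 4.90908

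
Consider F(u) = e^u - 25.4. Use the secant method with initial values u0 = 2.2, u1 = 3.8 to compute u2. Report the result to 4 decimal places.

F(2.2) = -16.374987, F(3.8) = 19.301184
u2 = 3.800000 − 19.301184·(3.800000 − 2.200000) / (19.301184 − (-16.374987)) = 3.800000 − (30.881895)/(35.676171) = 2.934383

2.9344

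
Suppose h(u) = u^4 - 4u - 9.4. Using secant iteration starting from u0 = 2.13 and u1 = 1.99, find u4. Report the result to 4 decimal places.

2.0480

h(2.13) = 2.663462, h(1.99) = -1.677608
u2 = 1.990000 − (-1.677608)·(1.990000 − 2.130000) / (-1.677608 − 2.663462) = 1.990000 − (0.234865)/(-4.341070) = 2.044103
h(2.044103) = -0.117743
u3 = 2.044103 − (-0.117743)·(2.044103 − 1.990000) / (-0.117743 − (-1.677608)) = 2.044103 − (-0.006370)/(1.559865) = 2.048187
h(2.048187) = 0.005861
u4 = 2.048187 − 0.005861·(2.048187 − 2.044103) / (0.005861 − (-0.117743)) = 2.048187 − (0.000024)/(0.123603) = 2.047993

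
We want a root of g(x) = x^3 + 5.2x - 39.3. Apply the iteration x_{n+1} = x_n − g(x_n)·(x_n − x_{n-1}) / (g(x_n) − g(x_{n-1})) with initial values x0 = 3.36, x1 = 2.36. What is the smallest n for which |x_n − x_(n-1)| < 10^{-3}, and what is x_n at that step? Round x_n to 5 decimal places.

g(3.36) = 16.1050560, g(2.36) = -13.8837440
x2 = 2.3600000 − (-13.8837440)·(-1.0000000)/(-29.9888000) = 2.8229643;  |Δ| = 0.4629643
g(2.8229643) = -2.1240232
x3 = 2.8229643 − (-2.1240232)·(0.4629643)/(11.7597208) = 2.9065842;  |Δ| = 0.0836199
g(2.9065842) = 0.3697355
x4 = 2.9065842 − 0.3697355·(0.0836199)/(2.4937587) = 2.8941864;  |Δ| = 0.0123979
g(2.8941864) = -0.0076148
x5 = 2.8941864 − (-0.0076148)·(-0.0123979)/(-0.3773502) = 2.8944366;  |Δ| = 0.0002502
|x5 − x4| = 0.0002502 < 10^{-3}

n = 5, x_n = 2.89444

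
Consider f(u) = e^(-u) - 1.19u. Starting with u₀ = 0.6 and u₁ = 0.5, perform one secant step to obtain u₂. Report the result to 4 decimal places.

0.5065

f(0.6) = -0.165188, f(0.5) = 0.011531
u₂ = 0.500000 − 0.011531·(0.500000 − 0.600000) / (0.011531 − (-0.165188)) = 0.500000 − (-0.001153)/(0.176719) = 0.506525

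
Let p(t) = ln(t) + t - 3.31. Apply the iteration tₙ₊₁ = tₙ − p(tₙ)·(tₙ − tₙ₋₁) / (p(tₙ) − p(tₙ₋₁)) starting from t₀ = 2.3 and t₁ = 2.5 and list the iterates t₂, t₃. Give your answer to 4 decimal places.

2.4250, 2.4244

p(2.3) = -0.177091, p(2.5) = 0.106291
t₂ = 2.500000 − 0.106291·(2.500000 − 2.300000) / (0.106291 − (-0.177091)) = 2.500000 − (0.021258)/(0.283382) = 2.424984
p(2.424984) = 0.000809
t₃ = 2.424984 − 0.000809·(2.424984 − 2.500000) / (0.000809 − 0.106291) = 2.424984 − (-0.000061)/(-0.105482) = 2.424409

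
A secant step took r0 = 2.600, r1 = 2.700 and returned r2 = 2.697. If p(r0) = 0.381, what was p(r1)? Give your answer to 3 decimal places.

-0.012

The secant line through (2.600, 0.381) and (2.700, p(r1)) crosses zero at r2 = 2.697.
So (2.600, 0.381), (2.700, p(r1)), (2.697, 0) are collinear:
p(r1) = 0.381 · (2.700 − 2.697) / (2.600 − 2.697) = 0.381 · (0.00300)/(-0.09700) = -0.01178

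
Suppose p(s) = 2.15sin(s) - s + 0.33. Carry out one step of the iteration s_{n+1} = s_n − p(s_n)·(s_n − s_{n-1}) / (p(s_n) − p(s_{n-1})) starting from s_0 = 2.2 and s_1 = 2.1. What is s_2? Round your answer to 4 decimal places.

2.1395

p(2.2) = -0.131733, p(2.1) = 0.085900
s_2 = 2.100000 − 0.085900·(2.100000 − 2.200000) / (0.085900 − (-0.131733)) = 2.100000 − (-0.008590)/(0.217633) = 2.139470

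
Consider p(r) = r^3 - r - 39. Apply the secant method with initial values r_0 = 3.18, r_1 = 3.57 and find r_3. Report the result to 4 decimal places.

p(3.18) = -10.022568, p(3.57) = 2.929293
r_2 = 3.570000 − 2.929293·(3.570000 − 3.180000) / (2.929293 − (-10.022568)) = 3.570000 − (1.142424)/(12.951861) = 3.481795
p(3.481795) = -0.272370
r_3 = 3.481795 − (-0.272370)·(3.481795 − 3.570000) / (-0.272370 − 2.929293) = 3.481795 − (0.024024)/(-3.201663) = 3.489298

3.4893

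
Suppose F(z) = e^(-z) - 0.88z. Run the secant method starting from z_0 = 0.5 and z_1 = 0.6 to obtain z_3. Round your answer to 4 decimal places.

0.6146

F(0.5) = 0.166531, F(0.6) = 0.020812
z_2 = 0.600000 − 0.020812·(0.600000 − 0.500000) / (0.020812 − 0.166531) = 0.600000 − (0.002081)/(-0.145719) = 0.614282
F(0.614282) = 0.000461
z_3 = 0.614282 − 0.000461·(0.614282 − 0.600000) / (0.000461 − 0.020812) = 0.614282 − (0.000007)/(-0.020351) = 0.614606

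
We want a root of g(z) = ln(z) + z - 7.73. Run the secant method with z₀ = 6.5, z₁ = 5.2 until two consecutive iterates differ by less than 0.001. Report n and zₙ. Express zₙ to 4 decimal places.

n = 4, zₙ = 5.9471

g(6.5) = 0.641802, g(5.2) = -0.881341
z₂ = 5.200000 − (-0.881341)·(-1.300000)/(-1.523144) = 5.952223;  |Δ| = 0.752223
g(5.952223) = 0.005988
z₃ = 5.952223 − 0.005988·(0.752223)/(0.887329) = 5.947147;  |Δ| = 0.005076
g(5.947147) = 0.000059
z₄ = 5.947147 − 0.000059·(-0.005076)/(-0.005929) = 5.947097;  |Δ| = 0.000050
|z₄ − z₃| = 0.000050 < 0.001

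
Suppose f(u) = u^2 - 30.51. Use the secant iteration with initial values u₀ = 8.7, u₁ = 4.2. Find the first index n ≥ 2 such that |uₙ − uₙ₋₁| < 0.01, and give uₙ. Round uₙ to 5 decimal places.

f(8.7) = 45.1800000, f(4.2) = -12.8700000
u₂ = 4.2000000 − (-12.8700000)·(-4.5000000)/(-58.0500000) = 5.1976744;  |Δ| = 0.9976744
f(5.1976744) = -3.4941806
u₃ = 5.1976744 − (-3.4941806)·(0.9976744)/(9.3758194) = 5.5694878;  |Δ| = 0.3718133
f(5.5694878) = 0.5091938
u₄ = 5.5694878 − 0.5091938·(0.3718133)/(4.0033744) = 5.5221964;  |Δ| = 0.0472914
f(5.5221964) = -0.0153471
u₅ = 5.5221964 − (-0.0153471)·(-0.0472914)/(-0.5245409) = 5.5235800;  |Δ| = 0.0013837
|u₅ − u₄| = 0.0013837 < 0.01

n = 5, uₙ = 5.52358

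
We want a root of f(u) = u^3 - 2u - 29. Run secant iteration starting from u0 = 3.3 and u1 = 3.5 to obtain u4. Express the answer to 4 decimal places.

f(3.3) = 0.337000, f(3.5) = 6.875000
u2 = 3.500000 − 6.875000·(3.500000 − 3.300000) / (6.875000 − 0.337000) = 3.500000 − (1.375000)/(6.538000) = 3.289691
f(3.289691) = 0.021875
u3 = 3.289691 − 0.021875·(3.289691 − 3.500000) / (0.021875 − 6.875000) = 3.289691 − (-0.004601)/(-6.853125) = 3.289020
f(3.289020) = 0.001427
u4 = 3.289020 − 0.001427·(3.289020 − 3.289691) / (0.001427 − 0.021875) = 3.289020 − (-0.000001)/(-0.020448) = 3.288973

3.2890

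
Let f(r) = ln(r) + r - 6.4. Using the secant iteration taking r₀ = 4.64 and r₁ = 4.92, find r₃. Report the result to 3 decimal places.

4.826

f(4.64) = -0.22529, f(4.92) = 0.11331
r₂ = 4.92000 − 0.11331·(4.92000 − 4.64000) / (0.11331 − (-0.22529)) = 4.92000 − (0.03173)/(0.33859) = 4.82630
f(4.82630) = 0.00038
r₃ = 4.82630 − 0.00038·(4.82630 − 4.92000) / (0.00038 − 0.11331) = 4.82630 − (-0.00004)/(-0.11293) = 4.82598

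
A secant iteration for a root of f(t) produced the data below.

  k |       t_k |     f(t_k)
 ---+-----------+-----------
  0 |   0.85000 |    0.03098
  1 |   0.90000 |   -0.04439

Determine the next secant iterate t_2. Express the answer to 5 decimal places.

0.87055

t_2 = 0.90000 − (-0.04439)·(0.90000 − 0.85000) / (-0.04439 − 0.03098)
   = 0.90000 − (-0.0022195)/(-0.0753700) = 0.8705519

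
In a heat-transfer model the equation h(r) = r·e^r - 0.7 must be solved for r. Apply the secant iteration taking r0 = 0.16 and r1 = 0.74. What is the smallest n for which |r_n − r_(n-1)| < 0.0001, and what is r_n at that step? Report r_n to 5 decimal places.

h(0.16) = -0.5122383, h(0.74) = 0.8509923
r2 = 0.7400000 − 0.8509923·(0.5800000)/(1.3632305) = 0.3779369;  |Δ| = 0.3620631
h(0.3779369) = -0.1484878
r3 = 0.3779369 − (-0.1484878)·(-0.3620631)/(-0.9994800) = 0.4317268;  |Δ| = 0.0537899
h(0.4317268) = -0.0351777
r4 = 0.4317268 − (-0.0351777)·(0.0537899)/(0.1133100) = 0.4484262;  |Δ| = 0.0166994
h(0.4484262) = 0.0021663
r5 = 0.4484262 − 0.0021663·(0.0166994)/(0.0373440) = 0.4474575;  |Δ| = 0.0009687
h(0.4474575) = -0.0000290
r6 = 0.4474575 − (-0.0000290)·(-0.0009687)/(-0.0021952) = 0.4474702;  |Δ| = 0.0000128
|r6 − r5| = 0.0000128 < 0.0001

n = 6, r_n = 0.44747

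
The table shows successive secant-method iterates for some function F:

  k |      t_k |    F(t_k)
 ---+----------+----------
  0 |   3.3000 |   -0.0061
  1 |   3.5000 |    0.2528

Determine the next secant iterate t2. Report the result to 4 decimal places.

t2 = 3.5000 − 0.2528·(3.5000 − 3.3000) / (0.2528 − (-0.0061))
   = 3.5000 − (0.050560)/(0.258900) = 3.304712

3.3047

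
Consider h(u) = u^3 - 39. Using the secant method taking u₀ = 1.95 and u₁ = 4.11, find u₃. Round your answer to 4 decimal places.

h(1.95) = -31.585125, h(4.11) = 30.426531
u₂ = 4.110000 − 30.426531·(4.110000 − 1.950000) / (30.426531 − (-31.585125)) = 4.110000 − (65.721307)/(62.011656) = 3.050178
h(3.050178) = -10.622403
u₃ = 3.050178 − (-10.622403)·(3.050178 − 4.110000) / (-10.622403 − 30.426531) = 3.050178 − (11.257854)/(-41.048934) = 3.324433

3.3244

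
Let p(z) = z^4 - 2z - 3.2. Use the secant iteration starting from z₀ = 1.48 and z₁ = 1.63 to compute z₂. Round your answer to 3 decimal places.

1.584

p(1.48) = -1.36215, p(1.63) = 0.59912
z₂ = 1.63000 − 0.59912·(1.63000 − 1.48000) / (0.59912 − (-1.36215)) = 1.63000 − (0.08987)/(1.96127) = 1.58418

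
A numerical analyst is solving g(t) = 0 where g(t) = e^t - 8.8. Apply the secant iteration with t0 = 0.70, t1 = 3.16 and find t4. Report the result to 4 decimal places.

g(0.70) = -6.786247, g(3.16) = 14.770596
t2 = 3.160000 − 14.770596·(3.160000 − 0.700000) / (14.770596 − (-6.786247)) = 3.160000 − (36.335666)/(21.556843) = 1.474425
g(1.474425) = -4.431475
t3 = 1.474425 − (-4.431475)·(1.474425 − 3.160000) / (-4.431475 − 14.770596) = 1.474425 − (7.469581)/(-19.202071) = 1.863424
g(1.863424) = -2.354229
t4 = 1.863424 − (-2.354229)·(1.863424 − 1.474425) / (-2.354229 − (-4.431475)) = 1.863424 − (-0.915792)/(2.077245) = 2.304293

2.3043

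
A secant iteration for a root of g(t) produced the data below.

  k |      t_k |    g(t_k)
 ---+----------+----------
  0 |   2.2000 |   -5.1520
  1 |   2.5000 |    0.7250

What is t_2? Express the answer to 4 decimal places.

t_2 = 2.5000 − 0.7250·(2.5000 − 2.2000) / (0.7250 − (-5.1520))
   = 2.5000 − (0.217500)/(5.877000) = 2.462991

2.4630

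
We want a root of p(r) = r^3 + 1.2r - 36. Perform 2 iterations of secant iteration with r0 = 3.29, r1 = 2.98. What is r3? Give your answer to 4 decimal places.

p(3.29) = 3.559289, p(2.98) = -5.960408
r2 = 2.980000 − (-5.960408)·(2.980000 − 3.290000) / (-5.960408 − 3.559289) = 2.980000 − (1.847726)/(-9.519697) = 3.174095
p(3.174095) = -0.212460
r3 = 3.174095 − (-0.212460)·(3.174095 − 2.980000) / (-0.212460 − (-5.960408)) = 3.174095 − (-0.041237)/(5.747948) = 3.181269

3.1813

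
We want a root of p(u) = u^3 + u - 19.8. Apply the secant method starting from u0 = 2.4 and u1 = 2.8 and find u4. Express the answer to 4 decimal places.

2.5822

p(2.4) = -3.576000, p(2.8) = 4.952000
u2 = 2.800000 − 4.952000·(2.800000 − 2.400000) / (4.952000 − (-3.576000)) = 2.800000 − (1.980800)/(8.528000) = 2.567730
p(2.567730) = -0.302620
u3 = 2.567730 − (-0.302620)·(2.567730 − 2.800000) / (-0.302620 − 4.952000) = 2.567730 − (0.070290)/(-5.254620) = 2.581107
p(2.581107) = -0.023275
u4 = 2.581107 − (-0.023275)·(2.581107 − 2.567730) / (-0.023275 − (-0.302620)) = 2.581107 − (-0.000311)/(0.279345) = 2.582221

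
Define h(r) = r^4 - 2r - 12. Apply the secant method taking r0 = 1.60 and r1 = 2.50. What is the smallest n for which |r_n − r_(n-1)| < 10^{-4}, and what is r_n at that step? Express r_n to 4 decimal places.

h(1.60) = -8.646400, h(2.50) = 22.062500
r2 = 2.500000 − 22.062500·(0.900000)/(30.708900) = 1.853404;  |Δ| = 0.646596
h(1.853404) = -3.906851
r3 = 1.853404 − (-3.906851)·(-0.646596)/(-25.969351) = 1.950678;  |Δ| = 0.097274
h(1.950678) = -1.422217
r4 = 1.950678 − (-1.422217)·(0.097274)/(2.484634) = 2.006359;  |Δ| = 0.055680
h(2.006359) = 0.191738
r5 = 2.006359 − 0.191738·(0.055680)/(1.613954) = 1.999744;  |Δ| = 0.006615
h(1.999744) = -0.007678
r6 = 1.999744 − (-0.007678)·(-0.006615)/(-0.199416) = 1.999999;  |Δ| = 0.000255
h(1.999999) = -0.000039
r7 = 1.999999 − (-0.000039)·(0.000255)/(0.007639) = 2.000000;  |Δ| = 0.000001
|r7 − r6| = 0.000001 < 10^{-4}

n = 7, r_n = 2.0000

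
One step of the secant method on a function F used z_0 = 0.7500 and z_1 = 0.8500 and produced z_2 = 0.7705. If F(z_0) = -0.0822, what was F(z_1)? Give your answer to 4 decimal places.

0.3188

The secant line through (0.7500, -0.0822) and (0.8500, F(z_1)) crosses zero at z_2 = 0.7705.
So (0.7500, -0.0822), (0.8500, F(z_1)), (0.7705, 0) are collinear:
F(z_1) = -0.0822 · (0.8500 − 0.7705) / (0.7500 − 0.7705) = -0.0822 · (0.079500)/(-0.020500) = 0.318776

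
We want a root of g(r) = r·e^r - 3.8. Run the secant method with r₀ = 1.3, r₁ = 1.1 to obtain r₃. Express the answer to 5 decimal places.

1.17469

g(1.3) = 0.9700857, g(1.1) = -0.4954174
r₂ = 1.1000000 − (-0.4954174)·(1.1000000 − 1.3000000) / (-0.4954174 − 0.9700857) = 1.1000000 − (0.0990835)/(-1.4655030) = 1.1676106
g(1.1676106) = -0.0469458
r₃ = 1.1676106 − (-0.0469458)·(1.1676106 − 1.1000000) / (-0.0469458 − (-0.4954174)) = 1.1676106 − (-0.0031740)/(0.4484716) = 1.1746880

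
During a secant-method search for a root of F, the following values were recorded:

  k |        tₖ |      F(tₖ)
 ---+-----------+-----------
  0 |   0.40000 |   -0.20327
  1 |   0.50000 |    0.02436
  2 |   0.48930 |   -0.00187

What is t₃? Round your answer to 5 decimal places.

t₃ = 0.48930 − (-0.00187)·(0.48930 − 0.50000) / (-0.00187 − 0.02436)
   = 0.48930 − (0.0000200)/(-0.0262300) = 0.4900628

0.49006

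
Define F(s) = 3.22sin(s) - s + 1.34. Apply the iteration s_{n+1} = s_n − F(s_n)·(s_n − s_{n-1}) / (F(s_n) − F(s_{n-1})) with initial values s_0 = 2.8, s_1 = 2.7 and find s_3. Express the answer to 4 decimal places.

F(2.8) = -0.381338, F(2.7) = 0.016163
s_2 = 2.700000 − 0.016163·(2.700000 − 2.800000) / (0.016163 − (-0.381338)) = 2.700000 − (-0.001616)/(0.397501) = 2.704066
F(2.704066) = 0.000248
s_3 = 2.704066 − 0.000248·(2.704066 − 2.700000) / (0.000248 − 0.016163) = 2.704066 − (0.000001)/(-0.015915) = 2.704130

2.7041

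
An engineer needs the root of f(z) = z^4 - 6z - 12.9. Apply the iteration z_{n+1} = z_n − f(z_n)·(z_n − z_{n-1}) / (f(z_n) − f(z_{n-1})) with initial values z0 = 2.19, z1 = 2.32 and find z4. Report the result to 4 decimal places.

f(2.19) = -3.037425, f(2.32) = 2.150230
z2 = 2.320000 − 2.150230·(2.320000 − 2.190000) / (2.150230 − (-3.037425)) = 2.320000 − (0.279530)/(5.187655) = 2.266116
f(2.266116) = -0.125564
z3 = 2.266116 − (-0.125564)·(2.266116 − 2.320000) / (-0.125564 − 2.150230) = 2.266116 − (0.006766)/(-2.275794) = 2.269089
f(2.269089) = -0.004742
z4 = 2.269089 − (-0.004742)·(2.269089 − 2.266116) / (-0.004742 − (-0.125564)) = 2.269089 − (-0.000014)/(0.120822) = 2.269206

2.2692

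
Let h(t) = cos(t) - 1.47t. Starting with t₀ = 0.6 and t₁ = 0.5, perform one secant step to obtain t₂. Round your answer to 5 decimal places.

0.57156

h(0.6) = -0.0566644, h(0.5) = 0.1425826
t₂ = 0.5000000 − 0.1425826·(0.5000000 − 0.6000000) / (0.1425826 − (-0.0566644)) = 0.5000000 − (-0.0142583)/(0.1992469) = 0.5715607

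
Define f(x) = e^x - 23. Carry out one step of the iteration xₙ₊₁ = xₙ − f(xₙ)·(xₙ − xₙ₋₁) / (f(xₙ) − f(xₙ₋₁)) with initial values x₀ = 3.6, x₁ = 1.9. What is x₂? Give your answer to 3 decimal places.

2.827

f(3.6) = 13.59823, f(1.9) = -16.31411
x₂ = 1.90000 − (-16.31411)·(1.90000 − 3.60000) / (-16.31411 − 13.59823) = 1.90000 − (27.73398)/(-29.91234) = 2.82718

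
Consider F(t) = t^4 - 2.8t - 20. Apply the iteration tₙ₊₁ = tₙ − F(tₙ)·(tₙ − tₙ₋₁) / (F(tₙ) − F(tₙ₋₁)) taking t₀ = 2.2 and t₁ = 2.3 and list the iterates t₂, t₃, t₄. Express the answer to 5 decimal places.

F(2.2) = -2.7344000, F(2.3) = 1.5441000
t₂ = 2.3000000 − 1.5441000·(2.3000000 − 2.2000000) / (1.5441000 − (-2.7344000)) = 2.3000000 − (0.1544100)/(4.2785000) = 2.2639102
F(2.2639102) = -0.0703551
t₃ = 2.2639102 − (-0.0703551)·(2.2639102 − 2.3000000) / (-0.0703551 − 1.5441000) = 2.2639102 − (0.0025391)/(-1.6144551) = 2.2654830
F(2.2654830) = -0.0016880
t₄ = 2.2654830 − (-0.0016880)·(2.2654830 − 2.2639102) / (-0.0016880 − (-0.0703551)) = 2.2654830 − (-0.0000027)/(0.0686671) = 2.2655216

2.26391, 2.26548, 2.26552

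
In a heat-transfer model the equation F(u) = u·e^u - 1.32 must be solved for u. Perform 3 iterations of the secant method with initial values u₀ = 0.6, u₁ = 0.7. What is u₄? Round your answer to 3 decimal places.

0.673

F(0.6) = -0.22673, F(0.7) = 0.08963
u₂ = 0.70000 − 0.08963·(0.70000 − 0.60000) / (0.08963 − (-0.22673)) = 0.70000 − (0.00896)/(0.31636) = 0.67167
F(0.67167) = -0.00521
u₃ = 0.67167 − (-0.00521)·(0.67167 − 0.70000) / (-0.00521 − 0.08963) = 0.67167 − (0.00015)/(-0.09483) = 0.67322
F(0.67322) = -0.00011
u₄ = 0.67322 − (-0.00011)·(0.67322 − 0.67167) / (-0.00011 − (-0.00521)) = 0.67322 − (0.00000)/(0.00510) = 0.67326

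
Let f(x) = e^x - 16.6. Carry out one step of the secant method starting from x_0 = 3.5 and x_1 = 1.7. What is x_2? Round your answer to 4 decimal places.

f(3.5) = 16.515452, f(1.7) = -11.126053
x_2 = 1.700000 − (-11.126053)·(1.700000 − 3.500000) / (-11.126053 − 16.515452) = 1.700000 − (20.026895)/(-27.641505) = 2.424523

2.4245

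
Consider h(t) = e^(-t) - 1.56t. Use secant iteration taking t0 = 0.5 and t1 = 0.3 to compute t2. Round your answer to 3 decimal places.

h(0.5) = -0.17347, h(0.3) = 0.27282
t2 = 0.30000 − 0.27282·(0.30000 − 0.50000) / (0.27282 − (-0.17347)) = 0.30000 − (-0.05456)/(0.44629) = 0.42226

0.422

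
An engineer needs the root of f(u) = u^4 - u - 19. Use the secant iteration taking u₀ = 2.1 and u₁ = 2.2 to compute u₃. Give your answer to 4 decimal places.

f(2.1) = -1.651900, f(2.2) = 2.225600
u₂ = 2.200000 − 2.225600·(2.200000 − 2.100000) / (2.225600 − (-1.651900)) = 2.200000 − (0.222560)/(3.877500) = 2.142602
f(2.142602) = -0.067670
u₃ = 2.142602 − (-0.067670)·(2.142602 − 2.200000) / (-0.067670 − 2.225600) = 2.142602 − (0.003884)/(-2.293270) = 2.144296

2.1443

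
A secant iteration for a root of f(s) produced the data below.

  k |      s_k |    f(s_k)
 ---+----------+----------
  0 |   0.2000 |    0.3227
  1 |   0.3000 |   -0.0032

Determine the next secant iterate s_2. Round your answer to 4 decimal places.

s_2 = 0.3000 − (-0.0032)·(0.3000 − 0.2000) / (-0.0032 − 0.3227)
   = 0.3000 − (-0.000320)/(-0.325900) = 0.299018

0.2990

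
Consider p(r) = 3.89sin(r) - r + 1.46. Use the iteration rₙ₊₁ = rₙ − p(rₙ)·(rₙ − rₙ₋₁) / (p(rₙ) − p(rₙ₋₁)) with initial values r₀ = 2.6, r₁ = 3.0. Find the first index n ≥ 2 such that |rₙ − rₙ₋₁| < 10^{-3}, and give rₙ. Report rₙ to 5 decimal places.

p(2.6) = 0.8653003, p(3.0) = -0.9910432
r₂ = 3.0000000 − (-0.9910432)·(0.4000000)/(-1.8563435) = 2.7864526;  |Δ| = 0.2135474
p(2.7864526) = 0.0261846
r₃ = 2.7864526 − 0.0261846·(-0.2135474)/(1.0172278) = 2.7919496;  |Δ| = 0.0054970
p(2.7919496) = 0.0006185
r₄ = 2.7919496 − 0.0006185·(0.0054970)/(-0.0255661) = 2.7920826;  |Δ| = 0.0001330
|r₄ − r₃| = 0.0001330 < 10^{-3}

n = 4, rₙ = 2.79208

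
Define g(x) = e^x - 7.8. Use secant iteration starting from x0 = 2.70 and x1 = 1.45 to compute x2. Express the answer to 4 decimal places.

g(2.70) = 7.079732, g(1.45) = -3.536885
x2 = 1.450000 − (-3.536885)·(1.450000 − 2.700000) / (-3.536885 − 7.079732) = 1.450000 − (4.421107)/(-10.616617) = 1.866433

1.8664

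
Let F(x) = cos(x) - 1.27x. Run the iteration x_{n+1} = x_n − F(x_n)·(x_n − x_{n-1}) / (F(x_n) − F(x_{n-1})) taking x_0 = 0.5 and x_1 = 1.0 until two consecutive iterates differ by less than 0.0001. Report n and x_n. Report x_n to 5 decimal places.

n = 5, x_n = 0.63426

F(0.5) = 0.2425826, F(1.0) = -0.7296977
x_2 = 1.0000000 − (-0.7296977)·(0.5000000)/(-0.9722803) = 0.6247493;  |Δ| = 0.3752507
F(0.6247493) = 0.0176782
x_3 = 0.6247493 − 0.0176782·(-0.3752507)/(0.7473759) = 0.6336253;  |Δ| = 0.0088760
F(0.6336253) = 0.0011822
x_4 = 0.6336253 − 0.0011822·(0.0088760)/(-0.0164960) = 0.6342614;  |Δ| = 0.0006361
F(0.6342614) = -0.0000024
x_5 = 0.6342614 − (-0.0000024)·(0.0006361)/(-0.0011846) = 0.6342601;  |Δ| = 0.0000013
|x_5 − x_4| = 0.0000013 < 0.0001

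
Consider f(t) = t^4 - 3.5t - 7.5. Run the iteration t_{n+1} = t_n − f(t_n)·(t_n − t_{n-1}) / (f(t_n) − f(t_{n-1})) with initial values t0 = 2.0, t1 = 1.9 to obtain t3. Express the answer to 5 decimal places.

1.94494

f(2.0) = 1.5000000, f(1.9) = -1.1179000
t2 = 1.9000000 − (-1.1179000)·(1.9000000 − 2.0000000) / (-1.1179000 − 1.5000000) = 1.9000000 − (0.1117900)/(-2.6179000) = 1.9427022
f(1.9427022) = -0.0556894
t3 = 1.9427022 − (-0.0556894)·(1.9427022 − 1.9000000) / (-0.0556894 − (-1.1179000)) = 1.9427022 − (-0.0023781)/(1.0622106) = 1.9449409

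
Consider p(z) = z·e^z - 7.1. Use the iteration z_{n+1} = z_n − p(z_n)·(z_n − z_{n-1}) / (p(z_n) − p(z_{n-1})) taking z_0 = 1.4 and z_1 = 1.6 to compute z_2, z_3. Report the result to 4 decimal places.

p(1.4) = -1.422720, p(1.6) = 0.824852
z_2 = 1.600000 − 0.824852·(1.600000 − 1.400000) / (0.824852 − (-1.422720)) = 1.600000 − (0.164970)/(2.247572) = 1.526601
p(1.526601) = -0.073814
z_3 = 1.526601 − (-0.073814)·(1.526601 − 1.600000) / (-0.073814 − 0.824852) = 1.526601 − (0.005418)/(-0.898666) = 1.532629

1.5266, 1.5326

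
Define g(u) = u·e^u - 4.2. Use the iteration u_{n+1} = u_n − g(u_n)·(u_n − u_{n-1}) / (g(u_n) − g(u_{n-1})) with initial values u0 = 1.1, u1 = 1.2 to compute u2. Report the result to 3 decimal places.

g(1.1) = -0.89542, g(1.2) = -0.21586
u2 = 1.20000 − (-0.21586)·(1.20000 − 1.10000) / (-0.21586 − (-0.89542)) = 1.20000 − (-0.02159)/(0.67956) = 1.23176

1.232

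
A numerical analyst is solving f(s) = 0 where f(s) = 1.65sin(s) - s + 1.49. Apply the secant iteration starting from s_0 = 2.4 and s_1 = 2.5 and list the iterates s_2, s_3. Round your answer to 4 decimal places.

2.4901, 2.4903

f(2.4) = 0.204514, f(2.5) = -0.022521
s_2 = 2.500000 − (-0.022521)·(2.500000 − 2.400000) / (-0.022521 − 0.204514) = 2.500000 − (-0.002252)/(-0.227035) = 2.490080
f(2.490080) = 0.000462
s_3 = 2.490080 − 0.000462·(2.490080 − 2.500000) / (0.000462 − (-0.022521)) = 2.490080 − (-0.000005)/(0.022983) = 2.490280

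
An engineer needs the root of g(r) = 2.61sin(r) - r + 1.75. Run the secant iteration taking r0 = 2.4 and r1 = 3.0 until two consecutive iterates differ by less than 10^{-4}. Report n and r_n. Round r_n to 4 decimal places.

g(2.4) = 1.112959, g(3.0) = -0.881677
r2 = 3.000000 − (-0.881677)·(0.600000)/(-1.994636) = 2.734786;  |Δ| = 0.265214
g(2.734786) = 0.047936
r3 = 2.734786 − 0.047936·(-0.265214)/(0.929613) = 2.748462;  |Δ| = 0.013676
g(2.748462) = 0.001383
r4 = 2.748462 − 0.001383·(0.013676)/(-0.046553) = 2.748868;  |Δ| = 0.000406
g(2.748868) = -0.000003
r5 = 2.748868 − (-0.000003)·(0.000406)/(-0.001386) = 2.748867;  |Δ| = 0.000001
|r5 − r4| = 0.000001 < 10^{-4}

n = 5, r_n = 2.7489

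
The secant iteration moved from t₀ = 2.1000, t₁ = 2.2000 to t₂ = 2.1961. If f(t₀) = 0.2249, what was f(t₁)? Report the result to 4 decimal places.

-0.0091

The secant line through (2.1000, 0.2249) and (2.2000, f(t₁)) crosses zero at t₂ = 2.1961.
So (2.1000, 0.2249), (2.2000, f(t₁)), (2.1961, 0) are collinear:
f(t₁) = 0.2249 · (2.2000 − 2.1961) / (2.1000 − 2.1961) = 0.2249 · (0.003900)/(-0.096100) = -0.009127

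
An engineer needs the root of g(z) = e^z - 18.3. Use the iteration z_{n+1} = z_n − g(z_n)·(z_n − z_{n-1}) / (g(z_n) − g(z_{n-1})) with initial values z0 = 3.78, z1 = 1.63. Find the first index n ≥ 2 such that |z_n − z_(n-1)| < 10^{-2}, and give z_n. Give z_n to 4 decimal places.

g(3.78) = 25.516042, g(1.63) = -13.196125
z2 = 1.630000 − (-13.196125)·(-2.150000)/(-38.712167) = 2.362888;  |Δ| = 0.732888
g(2.362888) = -7.678421
z3 = 2.362888 − (-7.678421)·(0.732888)/(5.517704) = 3.382772;  |Δ| = 1.019884
g(3.382772) = 11.152302
z4 = 3.382772 − 11.152302·(1.019884)/(18.830723) = 2.778756;  |Δ| = 0.604016
g(2.778756) = -2.201018
z5 = 2.778756 − (-2.201018)·(-0.604016)/(-13.353320) = 2.878316;  |Δ| = 0.099560
g(2.878316) = -0.515709
z6 = 2.878316 − (-0.515709)·(0.099560)/(1.685310) = 2.908781;  |Δ| = 0.030465
g(2.908781) = 0.034435
z7 = 2.908781 − 0.034435·(0.030465)/(0.550144) = 2.906874;  |Δ| = 0.001907
|z7 − z6| = 0.001907 < 10^{-2}

n = 7, z_n = 2.9069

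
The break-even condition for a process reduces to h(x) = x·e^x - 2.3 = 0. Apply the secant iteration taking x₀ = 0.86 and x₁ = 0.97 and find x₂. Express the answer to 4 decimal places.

0.9159

h(0.86) = -0.267682, h(0.97) = 0.258806
x₂ = 0.970000 − 0.258806·(0.970000 − 0.860000) / (0.258806 − (-0.267682)) = 0.970000 − (0.028469)/(0.526488) = 0.915927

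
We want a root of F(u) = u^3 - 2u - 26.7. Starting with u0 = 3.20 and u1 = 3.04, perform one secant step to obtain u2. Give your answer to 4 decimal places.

F(3.20) = -0.332000, F(3.04) = -4.685536
u2 = 3.040000 − (-4.685536)·(3.040000 − 3.200000) / (-4.685536 − (-0.332000)) = 3.040000 − (0.749686)/(-4.353536) = 3.212202

3.2122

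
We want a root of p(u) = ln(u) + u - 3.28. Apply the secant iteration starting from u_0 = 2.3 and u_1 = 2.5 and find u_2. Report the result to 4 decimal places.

2.4038

p(2.3) = -0.147091, p(2.5) = 0.136291
u_2 = 2.500000 − 0.136291·(2.500000 − 2.300000) / (0.136291 − (-0.147091)) = 2.500000 − (0.027258)/(0.283382) = 2.403811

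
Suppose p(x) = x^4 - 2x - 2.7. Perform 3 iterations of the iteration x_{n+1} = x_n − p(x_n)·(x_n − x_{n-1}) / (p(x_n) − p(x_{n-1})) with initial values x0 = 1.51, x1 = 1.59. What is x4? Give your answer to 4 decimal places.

1.5522

p(1.51) = -0.521144, p(1.59) = 0.511290
x2 = 1.590000 − 0.511290·(1.590000 − 1.510000) / (0.511290 − (-0.521144)) = 1.590000 − (0.040903)/(1.032434) = 1.550382
p(1.550382) = -0.023068
x3 = 1.550382 − (-0.023068)·(1.550382 − 1.590000) / (-0.023068 − 0.511290) = 1.550382 − (0.000914)/(-0.534358) = 1.552092
p(1.552092) = -0.000952
x4 = 1.552092 − (-0.000952)·(1.552092 − 1.550382) / (-0.000952 − (-0.023068)) = 1.552092 − (-0.000002)/(0.022116) = 1.552166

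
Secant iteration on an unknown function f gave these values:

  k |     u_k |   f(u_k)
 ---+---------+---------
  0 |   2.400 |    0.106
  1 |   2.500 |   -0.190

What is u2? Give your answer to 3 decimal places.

u2 = 2.500 − (-0.190)·(2.500 − 2.400) / (-0.190 − 0.106)
   = 2.500 − (-0.01900)/(-0.29600) = 2.43581

2.436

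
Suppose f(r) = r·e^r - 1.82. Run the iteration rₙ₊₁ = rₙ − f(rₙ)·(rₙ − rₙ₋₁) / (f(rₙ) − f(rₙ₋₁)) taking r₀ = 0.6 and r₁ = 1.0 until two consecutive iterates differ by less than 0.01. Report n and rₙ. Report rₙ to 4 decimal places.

n = 4, rₙ = 0.8099

f(0.6) = -0.726729, f(1.0) = 0.898282
r₂ = 1.000000 − 0.898282·(0.400000)/(1.625011) = 0.778886;  |Δ| = 0.221114
f(0.778886) = -0.122774
r₃ = 0.778886 − (-0.122774)·(-0.221114)/(-1.021056) = 0.805473;  |Δ| = 0.026587
f(0.805473) = -0.017548
r₄ = 0.805473 − (-0.017548)·(0.026587)/(0.105225) = 0.809907;  |Δ| = 0.004434
|r₄ − r₃| = 0.004434 < 0.01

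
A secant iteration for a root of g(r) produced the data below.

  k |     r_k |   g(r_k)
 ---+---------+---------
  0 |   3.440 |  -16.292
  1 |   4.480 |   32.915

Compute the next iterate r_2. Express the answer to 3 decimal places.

3.784

r_2 = 4.480 − 32.915·(4.480 − 3.440) / (32.915 − (-16.292))
   = 4.480 − (34.23160)/(49.20700) = 3.78433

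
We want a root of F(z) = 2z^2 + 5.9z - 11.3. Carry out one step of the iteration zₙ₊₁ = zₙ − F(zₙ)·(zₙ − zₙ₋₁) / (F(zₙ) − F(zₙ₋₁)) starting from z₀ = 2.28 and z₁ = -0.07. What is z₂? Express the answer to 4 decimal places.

F(2.28) = 12.548800, F(-0.07) = -11.703200
z₂ = -0.070000 − (-11.703200)·(-0.070000 − 2.280000) / (-11.703200 − 12.548800) = -0.070000 − (27.502520)/(-24.252000) = 1.064031

1.0640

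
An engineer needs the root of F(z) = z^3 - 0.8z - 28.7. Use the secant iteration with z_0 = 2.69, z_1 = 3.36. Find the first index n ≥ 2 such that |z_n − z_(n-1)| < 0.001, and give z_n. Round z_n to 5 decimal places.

F(2.69) = -11.3868910, F(3.36) = 6.5450560
z_2 = 3.3600000 − 6.5450560·(0.6700000)/(17.9319470) = 3.1154539;  |Δ| = 0.2445461
F(3.1154539) = -0.9536021
z_3 = 3.1154539 − (-0.9536021)·(-0.2445461)/(-7.4986581) = 3.1465528;  |Δ| = 0.0310989
F(3.1465528) = -0.0638705
z_4 = 3.1465528 − (-0.0638705)·(0.0310989)/(0.8897316) = 3.1487852;  |Δ| = 0.0022325
F(3.1487852) = 0.0007003
z_5 = 3.1487852 − 0.0007003·(0.0022325)/(0.0645708) = 3.1487610;  |Δ| = 0.0000242
|z_5 − z_4| = 0.0000242 < 0.001

n = 5, z_n = 3.14876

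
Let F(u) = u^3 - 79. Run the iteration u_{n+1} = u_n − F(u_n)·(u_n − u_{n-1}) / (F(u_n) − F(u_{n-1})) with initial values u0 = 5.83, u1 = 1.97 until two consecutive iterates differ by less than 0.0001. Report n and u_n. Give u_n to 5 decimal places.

n = 8, u_n = 4.29084

F(5.83) = 119.1552870, F(1.97) = -71.3546270
u2 = 1.9700000 − (-71.3546270)·(-3.8600000)/(-190.5099140) = 3.4157455;  |Δ| = 1.4457455
F(3.4157455) = -39.1474116
u3 = 3.4157455 − (-39.1474116)·(1.4457455)/(32.2072154) = 5.1730287;  |Δ| = 1.7572831
F(5.1730287) = 59.4314149
u4 = 5.1730287 − 59.4314149·(1.7572831)/(98.5788266) = 4.1135940;  |Δ| = 1.0594346
F(4.1135940) = -9.3911767
u5 = 4.1135940 − (-9.3911767)·(-1.0594346)/(-68.8225916) = 4.2581590;  |Δ| = 0.1445650
F(4.2581590) = -1.7914075
u6 = 4.2581590 − (-1.7914075)·(0.1445650)/(7.5997692) = 4.2922357;  |Δ| = 0.0340767
F(4.2922357) = 0.0770922
u7 = 4.2922357 − 0.0770922·(0.0340767)/(1.8684997) = 4.2908297;  |Δ| = 0.0014060
F(4.2908297) = -0.0005898
u8 = 4.2908297 − (-0.0005898)·(-0.0014060)/(-0.0776820) = 4.2908404;  |Δ| = 0.0000107
|u8 − u7| = 0.0000107 < 0.0001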